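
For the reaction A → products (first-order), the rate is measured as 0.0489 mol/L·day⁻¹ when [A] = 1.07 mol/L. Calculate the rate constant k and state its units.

0.0457 day⁻¹

Step 1: rate = k[A]^1, so k = rate / [A]^1.
Step 2: k = 0.0489 / (1.07)^1 = 0.0489 / 1.07.
Step 3: k = 0.0457 day⁻¹.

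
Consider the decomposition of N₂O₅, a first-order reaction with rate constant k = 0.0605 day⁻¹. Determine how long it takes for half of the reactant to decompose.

11.46 day

Step 1: For a first-order reaction, t₁/₂ = ln(2)/k
Step 2: t₁/₂ = ln(2)/0.0605
Step 3: t₁/₂ = 0.6931/0.0605 = 11.46 day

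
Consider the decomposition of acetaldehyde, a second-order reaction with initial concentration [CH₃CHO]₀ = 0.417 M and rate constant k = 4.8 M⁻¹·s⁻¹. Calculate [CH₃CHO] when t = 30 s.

0.006831 M

Step 1: For a second-order reaction: 1/[CH₃CHO] = 1/[CH₃CHO]₀ + kt
Step 2: 1/[CH₃CHO] = 1/0.417 + 4.8 × 30
Step 3: 1/[CH₃CHO] = 2.398 + 144 = 146.4
Step 4: [CH₃CHO] = 1/146.4 = 0.006831 M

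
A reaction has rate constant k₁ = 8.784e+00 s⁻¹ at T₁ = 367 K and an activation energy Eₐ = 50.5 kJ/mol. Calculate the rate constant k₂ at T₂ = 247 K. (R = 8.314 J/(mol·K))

2.829e-03 s⁻¹

Step 1: Use the two-temperature Arrhenius form: ln(k₂/k₁) = -Eₐ/R × (1/T₂ - 1/T₁)
Step 2: Convert Eₐ to J/mol: 50.5 kJ/mol = 50500 J/mol
Step 3: 1/T₂ - 1/T₁ = 1/247 - 1/367 = 1.323787e-03 K⁻¹
Step 4: ln(k₂/k₁) = -50500/8.314 × 1.323787e-03 = -8.04080
Step 5: k₂ = k₁ × exp(-8.04080) = 8.784e+00 × 3.22051e-04 = 2.829e-03 s⁻¹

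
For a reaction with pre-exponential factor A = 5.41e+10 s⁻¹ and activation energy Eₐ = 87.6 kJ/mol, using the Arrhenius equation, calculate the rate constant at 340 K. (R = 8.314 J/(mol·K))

1.88e-03 s⁻¹

Step 1: Use the Arrhenius equation: k = A × exp(-Eₐ/RT)
Step 2: Convert Eₐ to J/mol: 87.6 kJ/mol = 87600 J/mol
Step 3: Calculate the exponent: -Eₐ/(RT) = -87600/(8.314 × 340) = -30.98954
Step 4: k = 5.41e+10 × exp(-30.98954)
Step 5: k = 5.41e+10 × 3.47867e-14 = 1.8820e-03 s⁻¹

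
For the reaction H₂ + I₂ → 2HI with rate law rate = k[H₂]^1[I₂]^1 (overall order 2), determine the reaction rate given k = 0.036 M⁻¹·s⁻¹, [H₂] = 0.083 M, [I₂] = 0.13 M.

0.0003884 M/s

Step 1: The rate law is rate = k[H₂]^1[I₂]^1, overall order = 1+1 = 2
Step 2: Substitute values: rate = 0.036 × (0.083)^1 × (0.13)^1
Step 3: rate = 0.036 × 0.083 × 0.13 = 0.00038844 M/s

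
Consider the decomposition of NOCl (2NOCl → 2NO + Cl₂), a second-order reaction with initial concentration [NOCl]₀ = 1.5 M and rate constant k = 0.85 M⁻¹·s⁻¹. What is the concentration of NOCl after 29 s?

0.0395 M

Step 1: For a second-order reaction: 1/[NOCl] = 1/[NOCl]₀ + kt
Step 2: 1/[NOCl] = 1/1.5 + 0.85 × 29
Step 3: 1/[NOCl] = 0.6667 + 24.65 = 25.32
Step 4: [NOCl] = 1/25.32 = 0.0395 M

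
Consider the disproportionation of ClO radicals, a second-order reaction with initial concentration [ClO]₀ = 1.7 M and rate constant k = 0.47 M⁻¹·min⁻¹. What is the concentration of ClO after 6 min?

0.2934 M

Step 1: For a second-order reaction: 1/[ClO] = 1/[ClO]₀ + kt
Step 2: 1/[ClO] = 1/1.7 + 0.47 × 6
Step 3: 1/[ClO] = 0.5882 + 2.82 = 3.408
Step 4: [ClO] = 1/3.408 = 0.2934 M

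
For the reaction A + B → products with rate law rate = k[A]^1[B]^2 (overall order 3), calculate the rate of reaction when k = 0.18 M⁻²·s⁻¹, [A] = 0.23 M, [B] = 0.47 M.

0.009145 M/s

Step 1: The rate law is rate = k[A]^1[B]^2, overall order = 1+2 = 3
Step 2: Substitute values: rate = 0.18 × (0.23)^1 × (0.47)^2
Step 3: rate = 0.18 × 0.23 × 0.2209 = 0.00914526 M/s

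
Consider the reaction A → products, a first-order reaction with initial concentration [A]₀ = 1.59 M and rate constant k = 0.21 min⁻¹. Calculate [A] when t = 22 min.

0.01567 M

Step 1: For a first-order reaction: [A] = [A]₀ × e^(-kt)
Step 2: [A] = 1.59 × e^(-0.21 × 22)
Step 3: [A] = 1.59 × e^(-4.62)
Step 4: [A] = 1.59 × 0.0098528 = 0.01567 M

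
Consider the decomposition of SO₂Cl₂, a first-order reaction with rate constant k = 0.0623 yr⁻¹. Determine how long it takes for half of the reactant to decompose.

11.13 yr

Step 1: For a first-order reaction, t₁/₂ = ln(2)/k
Step 2: t₁/₂ = ln(2)/0.0623
Step 3: t₁/₂ = 0.6931/0.0623 = 11.13 yr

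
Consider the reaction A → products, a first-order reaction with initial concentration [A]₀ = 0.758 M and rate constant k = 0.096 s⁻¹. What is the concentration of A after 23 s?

0.08332 M

Step 1: For a first-order reaction: [A] = [A]₀ × e^(-kt)
Step 2: [A] = 0.758 × e^(-0.096 × 23)
Step 3: [A] = 0.758 × e^(-2.208)
Step 4: [A] = 0.758 × 0.10992 = 0.08332 M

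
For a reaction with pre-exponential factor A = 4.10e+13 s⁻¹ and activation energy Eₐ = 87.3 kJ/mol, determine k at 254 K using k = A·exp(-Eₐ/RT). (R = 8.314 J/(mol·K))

4.56e-05 s⁻¹

Step 1: Use the Arrhenius equation: k = A × exp(-Eₐ/RT)
Step 2: Convert Eₐ to J/mol: 87.3 kJ/mol = 87300 J/mol
Step 3: Calculate the exponent: -Eₐ/(RT) = -87300/(8.314 × 254) = -41.34000
Step 4: k = 4.10e+13 × exp(-41.34000)
Step 5: k = 4.10e+13 × 1.11241e-18 = 4.5609e-05 s⁻¹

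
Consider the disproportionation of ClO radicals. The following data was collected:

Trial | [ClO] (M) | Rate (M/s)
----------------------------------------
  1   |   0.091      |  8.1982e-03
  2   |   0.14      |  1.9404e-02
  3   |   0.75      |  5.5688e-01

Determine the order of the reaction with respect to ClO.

second order (2)

Step 1: Compare trials to find order n where rate₂/rate₁ = ([ClO]₂/[ClO]₁)^n
Step 2: rate₂/rate₁ = 1.9404e-02/8.1982e-03 = 2.367
Step 3: [ClO]₂/[ClO]₁ = 0.14/0.091 = 1.538
Step 4: n = ln(2.367)/ln(1.538) = 2.00 ≈ 2
Step 5: The reaction is second order in ClO.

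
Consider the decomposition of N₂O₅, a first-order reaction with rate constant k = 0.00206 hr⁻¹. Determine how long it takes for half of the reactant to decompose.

336.5 hr

Step 1: For a first-order reaction, t₁/₂ = ln(2)/k
Step 2: t₁/₂ = ln(2)/0.00206
Step 3: t₁/₂ = 0.6931/0.00206 = 336.5 hr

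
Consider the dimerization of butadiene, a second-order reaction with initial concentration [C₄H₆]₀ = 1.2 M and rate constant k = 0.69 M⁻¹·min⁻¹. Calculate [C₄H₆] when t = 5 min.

0.2335 M

Step 1: For a second-order reaction: 1/[C₄H₆] = 1/[C₄H₆]₀ + kt
Step 2: 1/[C₄H₆] = 1/1.2 + 0.69 × 5
Step 3: 1/[C₄H₆] = 0.8333 + 3.45 = 4.283
Step 4: [C₄H₆] = 1/4.283 = 0.2335 M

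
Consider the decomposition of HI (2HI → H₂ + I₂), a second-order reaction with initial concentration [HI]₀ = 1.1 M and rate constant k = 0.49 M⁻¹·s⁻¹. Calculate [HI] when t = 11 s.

0.1588 M

Step 1: For a second-order reaction: 1/[HI] = 1/[HI]₀ + kt
Step 2: 1/[HI] = 1/1.1 + 0.49 × 11
Step 3: 1/[HI] = 0.9091 + 5.39 = 6.299
Step 4: [HI] = 1/6.299 = 0.1588 M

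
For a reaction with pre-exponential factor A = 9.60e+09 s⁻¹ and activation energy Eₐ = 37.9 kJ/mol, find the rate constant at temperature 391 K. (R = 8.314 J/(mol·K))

8.30e+04 s⁻¹

Step 1: Use the Arrhenius equation: k = A × exp(-Eₐ/RT)
Step 2: Convert Eₐ to J/mol: 37.9 kJ/mol = 37900 J/mol
Step 3: Calculate the exponent: -Eₐ/(RT) = -37900/(8.314 × 391) = -11.65876
Step 4: k = 9.60e+09 × exp(-11.65876)
Step 5: k = 9.60e+09 × 8.64301e-06 = 8.2973e+04 s⁻¹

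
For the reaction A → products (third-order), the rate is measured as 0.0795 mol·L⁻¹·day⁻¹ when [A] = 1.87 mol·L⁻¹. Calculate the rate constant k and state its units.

0.01216 (mol·L⁻¹)⁻²·day⁻¹

Step 1: rate = k[A]^3, so k = rate / [A]^3.
Step 2: k = 0.0795 / (1.87)^3 = 0.0795 / 6.539.
Step 3: k = 0.01216 (mol·L⁻¹)⁻²·day⁻¹.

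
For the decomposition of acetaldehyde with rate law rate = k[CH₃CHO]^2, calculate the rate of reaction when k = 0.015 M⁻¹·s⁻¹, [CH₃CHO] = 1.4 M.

0.0294 M/s

Step 1: Identify the rate law: rate = k[CH₃CHO]^2
Step 2: Substitute values: rate = 0.015 × (1.4)^2
Step 3: Calculate: rate = 0.015 × 1.96 = 0.0294 M/s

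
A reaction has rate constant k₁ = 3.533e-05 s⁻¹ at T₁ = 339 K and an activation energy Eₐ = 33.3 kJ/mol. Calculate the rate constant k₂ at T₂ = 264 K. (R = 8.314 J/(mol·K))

1.231e-06 s⁻¹

Step 1: Use the two-temperature Arrhenius form: ln(k₂/k₁) = -Eₐ/R × (1/T₂ - 1/T₁)
Step 2: Convert Eₐ to J/mol: 33.3 kJ/mol = 33300 J/mol
Step 3: 1/T₂ - 1/T₁ = 1/264 - 1/339 = 8.380263e-04 K⁻¹
Step 4: ln(k₂/k₁) = -33300/8.314 × 8.380263e-04 = -3.35654
Step 5: k₂ = k₁ × exp(-3.35654) = 3.533e-05 × 3.48557e-02 = 1.231e-06 s⁻¹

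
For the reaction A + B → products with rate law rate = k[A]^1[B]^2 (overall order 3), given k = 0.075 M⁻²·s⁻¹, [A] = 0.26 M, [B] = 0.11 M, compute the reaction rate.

0.0002359 M/s

Step 1: The rate law is rate = k[A]^1[B]^2, overall order = 1+2 = 3
Step 2: Substitute values: rate = 0.075 × (0.26)^1 × (0.11)^2
Step 3: rate = 0.075 × 0.26 × 0.0121 = 0.00023595 M/s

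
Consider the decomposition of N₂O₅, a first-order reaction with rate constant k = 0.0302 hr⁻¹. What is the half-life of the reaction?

22.95 hr

Step 1: For a first-order reaction, t₁/₂ = ln(2)/k
Step 2: t₁/₂ = ln(2)/0.0302
Step 3: t₁/₂ = 0.6931/0.0302 = 22.95 hr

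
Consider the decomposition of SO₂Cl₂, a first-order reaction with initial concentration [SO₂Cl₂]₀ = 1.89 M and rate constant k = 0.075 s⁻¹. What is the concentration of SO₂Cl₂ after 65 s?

0.01443 M

Step 1: For a first-order reaction: [SO₂Cl₂] = [SO₂Cl₂]₀ × e^(-kt)
Step 2: [SO₂Cl₂] = 1.89 × e^(-0.075 × 65)
Step 3: [SO₂Cl₂] = 1.89 × e^(-4.875)
Step 4: [SO₂Cl₂] = 1.89 × 0.00763509 = 0.01443 M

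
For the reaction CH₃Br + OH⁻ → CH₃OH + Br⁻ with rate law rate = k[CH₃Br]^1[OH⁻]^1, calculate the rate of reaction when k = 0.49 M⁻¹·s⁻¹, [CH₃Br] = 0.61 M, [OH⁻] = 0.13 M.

0.03886 M/s

Step 1: The rate law is rate = k[CH₃Br]^1[OH⁻]^1
Step 2: Substitute: rate = 0.49 × (0.61)^1 × (0.13)^1
Step 3: rate = 0.49 × 0.61 × 0.13 = 0.038857 M/s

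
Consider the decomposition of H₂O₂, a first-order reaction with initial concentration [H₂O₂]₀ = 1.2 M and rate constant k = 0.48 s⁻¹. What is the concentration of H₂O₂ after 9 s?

0.01596 M

Step 1: For a first-order reaction: [H₂O₂] = [H₂O₂]₀ × e^(-kt)
Step 2: [H₂O₂] = 1.2 × e^(-0.48 × 9)
Step 3: [H₂O₂] = 1.2 × e^(-4.32)
Step 4: [H₂O₂] = 1.2 × 0.0132999 = 0.01596 M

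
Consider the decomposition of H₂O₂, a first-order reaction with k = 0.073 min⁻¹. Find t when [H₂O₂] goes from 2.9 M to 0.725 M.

18.99 min

Step 1: For first-order: t = ln([H₂O₂]₀/[H₂O₂])/k
Step 2: t = ln(2.9/0.725)/0.073
Step 3: t = ln(4)/0.073
Step 4: t = 1.386/0.073 = 18.99 min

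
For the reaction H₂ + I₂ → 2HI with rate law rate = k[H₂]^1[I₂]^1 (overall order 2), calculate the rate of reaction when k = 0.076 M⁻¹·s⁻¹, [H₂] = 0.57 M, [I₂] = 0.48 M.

0.02079 M/s

Step 1: The rate law is rate = k[H₂]^1[I₂]^1, overall order = 1+1 = 2
Step 2: Substitute values: rate = 0.076 × (0.57)^1 × (0.48)^1
Step 3: rate = 0.076 × 0.57 × 0.48 = 0.0207936 M/s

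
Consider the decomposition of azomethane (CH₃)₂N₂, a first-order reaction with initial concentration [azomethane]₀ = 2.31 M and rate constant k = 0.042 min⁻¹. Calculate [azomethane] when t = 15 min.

1.23 M

Step 1: For a first-order reaction: [azomethane] = [azomethane]₀ × e^(-kt)
Step 2: [azomethane] = 2.31 × e^(-0.042 × 15)
Step 3: [azomethane] = 2.31 × e^(-0.63)
Step 4: [azomethane] = 2.31 × 0.532592 = 1.23 M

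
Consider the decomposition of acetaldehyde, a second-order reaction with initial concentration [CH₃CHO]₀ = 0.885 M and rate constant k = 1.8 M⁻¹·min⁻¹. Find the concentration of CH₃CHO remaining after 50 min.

0.01097 M

Step 1: For a second-order reaction: 1/[CH₃CHO] = 1/[CH₃CHO]₀ + kt
Step 2: 1/[CH₃CHO] = 1/0.885 + 1.8 × 50
Step 3: 1/[CH₃CHO] = 1.13 + 90 = 91.13
Step 4: [CH₃CHO] = 1/91.13 = 0.01097 M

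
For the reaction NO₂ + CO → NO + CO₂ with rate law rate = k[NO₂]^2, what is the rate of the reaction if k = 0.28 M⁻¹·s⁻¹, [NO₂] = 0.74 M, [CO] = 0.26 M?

0.1533 M/s

Step 1: The rate law is rate = k[NO₂]^2
Step 2: Note that the rate does not depend on [CO] (zero order in CO).
Step 3: rate = 0.28 × (0.74)^2 = 0.153328 M/s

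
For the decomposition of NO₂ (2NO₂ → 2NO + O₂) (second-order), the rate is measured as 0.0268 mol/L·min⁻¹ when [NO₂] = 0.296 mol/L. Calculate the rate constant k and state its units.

0.3059 (mol/L)⁻¹·min⁻¹

Step 1: rate = k[NO₂]^2, so k = rate / [NO₂]^2.
Step 2: k = 0.0268 / (0.296)^2 = 0.0268 / 0.08762.
Step 3: k = 0.3059 (mol/L)⁻¹·min⁻¹.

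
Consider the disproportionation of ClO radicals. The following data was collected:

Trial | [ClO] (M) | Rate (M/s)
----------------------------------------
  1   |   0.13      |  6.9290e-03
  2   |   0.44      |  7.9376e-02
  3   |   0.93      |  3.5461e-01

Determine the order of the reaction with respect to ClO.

second order (2)

Step 1: Compare trials to find order n where rate₂/rate₁ = ([ClO]₂/[ClO]₁)^n
Step 2: rate₂/rate₁ = 7.9376e-02/6.9290e-03 = 11.46
Step 3: [ClO]₂/[ClO]₁ = 0.44/0.13 = 3.385
Step 4: n = ln(11.46)/ln(3.385) = 2.00 ≈ 2
Step 5: The reaction is second order in ClO.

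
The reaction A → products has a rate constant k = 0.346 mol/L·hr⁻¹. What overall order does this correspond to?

zeroth order (0)

Step 1: The units of k for an nth-order reaction are (concentration)^(1-n)·(time)⁻¹.
Step 2: Here k has units mol/L·hr⁻¹, so the concentration exponent is 1.
Step 3: 1 - n = 1 ⇒ n = 0. The reaction is zeroth order.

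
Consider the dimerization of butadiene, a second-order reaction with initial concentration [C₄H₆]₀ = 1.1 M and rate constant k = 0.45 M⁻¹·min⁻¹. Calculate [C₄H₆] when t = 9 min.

0.2016 M

Step 1: For a second-order reaction: 1/[C₄H₆] = 1/[C₄H₆]₀ + kt
Step 2: 1/[C₄H₆] = 1/1.1 + 0.45 × 9
Step 3: 1/[C₄H₆] = 0.9091 + 4.05 = 4.959
Step 4: [C₄H₆] = 1/4.959 = 0.2016 M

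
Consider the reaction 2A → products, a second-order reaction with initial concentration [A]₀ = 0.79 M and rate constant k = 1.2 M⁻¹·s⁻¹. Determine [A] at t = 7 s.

0.1035 M

Step 1: For a second-order reaction: 1/[A] = 1/[A]₀ + kt
Step 2: 1/[A] = 1/0.79 + 1.2 × 7
Step 3: 1/[A] = 1.266 + 8.4 = 9.666
Step 4: [A] = 1/9.666 = 0.1035 M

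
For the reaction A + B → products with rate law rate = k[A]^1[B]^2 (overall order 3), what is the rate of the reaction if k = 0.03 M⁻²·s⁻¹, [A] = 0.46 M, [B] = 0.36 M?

0.001788 M/s

Step 1: The rate law is rate = k[A]^1[B]^2, overall order = 1+2 = 3
Step 2: Substitute values: rate = 0.03 × (0.46)^1 × (0.36)^2
Step 3: rate = 0.03 × 0.46 × 0.1296 = 0.00178848 M/s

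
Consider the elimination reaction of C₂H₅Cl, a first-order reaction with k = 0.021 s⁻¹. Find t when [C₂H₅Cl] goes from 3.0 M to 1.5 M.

33.01 s

Step 1: For first-order: t = ln([C₂H₅Cl]₀/[C₂H₅Cl])/k
Step 2: t = ln(3.0/1.5)/0.021
Step 3: t = ln(2)/0.021
Step 4: t = 0.6931/0.021 = 33.01 s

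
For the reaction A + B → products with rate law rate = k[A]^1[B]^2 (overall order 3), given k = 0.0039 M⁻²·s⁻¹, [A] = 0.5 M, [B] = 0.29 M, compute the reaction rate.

0.000164 M/s

Step 1: The rate law is rate = k[A]^1[B]^2, overall order = 1+2 = 3
Step 2: Substitute values: rate = 0.0039 × (0.5)^1 × (0.29)^2
Step 3: rate = 0.0039 × 0.5 × 0.0841 = 0.000163995 M/s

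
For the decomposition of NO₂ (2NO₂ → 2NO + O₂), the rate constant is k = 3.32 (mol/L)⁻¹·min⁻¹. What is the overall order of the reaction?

second order (2)

Step 1: The units of k for an nth-order reaction are (concentration)^(1-n)·(time)⁻¹.
Step 2: Here k has units (mol/L)⁻¹·min⁻¹, so the concentration exponent is -1.
Step 3: 1 - n = -1 ⇒ n = 2. The reaction is second order.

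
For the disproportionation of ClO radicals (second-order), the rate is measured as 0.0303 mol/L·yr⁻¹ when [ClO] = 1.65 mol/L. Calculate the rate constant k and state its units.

0.01113 (mol/L)⁻¹·yr⁻¹

Step 1: rate = k[ClO]^2, so k = rate / [ClO]^2.
Step 2: k = 0.0303 / (1.65)^2 = 0.0303 / 2.722.
Step 3: k = 0.01113 (mol/L)⁻¹·yr⁻¹.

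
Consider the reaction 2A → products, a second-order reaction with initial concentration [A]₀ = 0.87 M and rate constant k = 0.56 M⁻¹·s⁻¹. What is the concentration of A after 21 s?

0.07746 M

Step 1: For a second-order reaction: 1/[A] = 1/[A]₀ + kt
Step 2: 1/[A] = 1/0.87 + 0.56 × 21
Step 3: 1/[A] = 1.149 + 11.76 = 12.91
Step 4: [A] = 1/12.91 = 0.07746 M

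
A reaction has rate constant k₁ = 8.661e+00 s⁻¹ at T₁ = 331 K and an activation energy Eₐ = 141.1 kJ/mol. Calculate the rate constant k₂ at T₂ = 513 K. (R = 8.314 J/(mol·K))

6.880e+08 s⁻¹

Step 1: Use the two-temperature Arrhenius form: ln(k₂/k₁) = -Eₐ/R × (1/T₂ - 1/T₁)
Step 2: Convert Eₐ to J/mol: 141.1 kJ/mol = 141100 J/mol
Step 3: 1/T₂ - 1/T₁ = 1/513 - 1/331 = -1.071830e-03 K⁻¹
Step 4: ln(k₂/k₁) = -141100/8.314 × -1.071830e-03 = 18.19043
Step 5: k₂ = k₁ × exp(18.19043) = 8.661e+00 × 7.94334e+07 = 6.880e+08 s⁻¹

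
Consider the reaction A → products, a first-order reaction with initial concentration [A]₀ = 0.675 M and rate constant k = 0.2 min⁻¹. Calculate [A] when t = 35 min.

0.0006155 M

Step 1: For a first-order reaction: [A] = [A]₀ × e^(-kt)
Step 2: [A] = 0.675 × e^(-0.2 × 35)
Step 3: [A] = 0.675 × e^(-7)
Step 4: [A] = 0.675 × 0.000911882 = 0.0006155 M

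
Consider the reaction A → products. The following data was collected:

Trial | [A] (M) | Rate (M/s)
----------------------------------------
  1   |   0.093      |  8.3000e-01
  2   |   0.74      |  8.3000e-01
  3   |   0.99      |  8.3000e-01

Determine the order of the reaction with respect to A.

zeroth order (0)

Step 1: Compare trials - when concentration changes, rate stays constant.
Step 2: rate₂/rate₁ = 8.3000e-01/8.3000e-01 = 1
Step 3: [A]₂/[A]₁ = 0.74/0.093 = 7.957
Step 4: Since rate ratio ≈ (conc ratio)^0, the reaction is zeroth order.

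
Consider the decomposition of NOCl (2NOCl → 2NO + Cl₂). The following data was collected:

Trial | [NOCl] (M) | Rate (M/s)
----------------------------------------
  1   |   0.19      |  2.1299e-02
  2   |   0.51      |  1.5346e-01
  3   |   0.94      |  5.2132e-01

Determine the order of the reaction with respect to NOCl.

second order (2)

Step 1: Compare trials to find order n where rate₂/rate₁ = ([NOCl]₂/[NOCl]₁)^n
Step 2: rate₂/rate₁ = 1.5346e-01/2.1299e-02 = 7.205
Step 3: [NOCl]₂/[NOCl]₁ = 0.51/0.19 = 2.684
Step 4: n = ln(7.205)/ln(2.684) = 2.00 ≈ 2
Step 5: The reaction is second order in NOCl.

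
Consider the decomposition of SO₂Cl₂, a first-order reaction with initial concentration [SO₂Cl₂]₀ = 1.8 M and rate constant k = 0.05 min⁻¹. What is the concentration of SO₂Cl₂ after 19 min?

0.6961 M

Step 1: For a first-order reaction: [SO₂Cl₂] = [SO₂Cl₂]₀ × e^(-kt)
Step 2: [SO₂Cl₂] = 1.8 × e^(-0.05 × 19)
Step 3: [SO₂Cl₂] = 1.8 × e^(-0.95)
Step 4: [SO₂Cl₂] = 1.8 × 0.386741 = 0.6961 M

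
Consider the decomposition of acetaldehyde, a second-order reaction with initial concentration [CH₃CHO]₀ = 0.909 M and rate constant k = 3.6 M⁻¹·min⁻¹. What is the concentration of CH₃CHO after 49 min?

0.005634 M

Step 1: For a second-order reaction: 1/[CH₃CHO] = 1/[CH₃CHO]₀ + kt
Step 2: 1/[CH₃CHO] = 1/0.909 + 3.6 × 49
Step 3: 1/[CH₃CHO] = 1.1 + 176.4 = 177.5
Step 4: [CH₃CHO] = 1/177.5 = 0.005634 M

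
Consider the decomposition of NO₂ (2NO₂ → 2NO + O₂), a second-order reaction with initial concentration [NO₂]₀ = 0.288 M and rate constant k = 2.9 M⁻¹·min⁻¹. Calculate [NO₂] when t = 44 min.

0.007629 M

Step 1: For a second-order reaction: 1/[NO₂] = 1/[NO₂]₀ + kt
Step 2: 1/[NO₂] = 1/0.288 + 2.9 × 44
Step 3: 1/[NO₂] = 3.472 + 127.6 = 131.1
Step 4: [NO₂] = 1/131.1 = 0.007629 M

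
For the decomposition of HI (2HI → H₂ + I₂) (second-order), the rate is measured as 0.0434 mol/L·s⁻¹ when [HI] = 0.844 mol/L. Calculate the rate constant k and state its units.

0.06093 (mol/L)⁻¹·s⁻¹

Step 1: rate = k[HI]^2, so k = rate / [HI]^2.
Step 2: k = 0.0434 / (0.844)^2 = 0.0434 / 0.7123.
Step 3: k = 0.06093 (mol/L)⁻¹·s⁻¹.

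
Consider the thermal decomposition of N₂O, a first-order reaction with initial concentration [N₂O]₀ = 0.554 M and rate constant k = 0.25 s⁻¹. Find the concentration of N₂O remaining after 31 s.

0.0002386 M

Step 1: For a first-order reaction: [N₂O] = [N₂O]₀ × e^(-kt)
Step 2: [N₂O] = 0.554 × e^(-0.25 × 31)
Step 3: [N₂O] = 0.554 × e^(-7.75)
Step 4: [N₂O] = 0.554 × 0.000430743 = 0.0002386 M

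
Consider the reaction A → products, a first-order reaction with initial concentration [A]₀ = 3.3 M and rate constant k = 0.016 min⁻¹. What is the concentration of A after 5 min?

3.046 M

Step 1: For a first-order reaction: [A] = [A]₀ × e^(-kt)
Step 2: [A] = 3.3 × e^(-0.016 × 5)
Step 3: [A] = 3.3 × e^(-0.08)
Step 4: [A] = 3.3 × 0.923116 = 3.046 M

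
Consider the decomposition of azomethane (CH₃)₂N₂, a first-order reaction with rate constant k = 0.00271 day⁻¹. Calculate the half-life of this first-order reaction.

255.8 day

Step 1: For a first-order reaction, t₁/₂ = ln(2)/k
Step 2: t₁/₂ = ln(2)/0.00271
Step 3: t₁/₂ = 0.6931/0.00271 = 255.8 day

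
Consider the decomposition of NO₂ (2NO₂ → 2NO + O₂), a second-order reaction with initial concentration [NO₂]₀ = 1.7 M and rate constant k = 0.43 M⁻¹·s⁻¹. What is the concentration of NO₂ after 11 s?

0.188 M

Step 1: For a second-order reaction: 1/[NO₂] = 1/[NO₂]₀ + kt
Step 2: 1/[NO₂] = 1/1.7 + 0.43 × 11
Step 3: 1/[NO₂] = 0.5882 + 4.73 = 5.318
Step 4: [NO₂] = 1/5.318 = 0.188 M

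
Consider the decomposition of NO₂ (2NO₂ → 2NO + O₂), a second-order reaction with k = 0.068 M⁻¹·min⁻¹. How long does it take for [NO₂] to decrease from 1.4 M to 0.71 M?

10.21 min

Step 1: For second-order: t = (1/[NO₂] - 1/[NO₂]₀)/k
Step 2: t = (1/0.71 - 1/1.4)/0.068
Step 3: t = (1.408 - 0.7143)/0.068
Step 4: t = 0.6942/0.068 = 10.21 min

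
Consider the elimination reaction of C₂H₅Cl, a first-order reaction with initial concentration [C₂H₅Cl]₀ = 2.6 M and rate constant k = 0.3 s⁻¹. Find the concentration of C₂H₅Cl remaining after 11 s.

0.0959 M

Step 1: For a first-order reaction: [C₂H₅Cl] = [C₂H₅Cl]₀ × e^(-kt)
Step 2: [C₂H₅Cl] = 2.6 × e^(-0.3 × 11)
Step 3: [C₂H₅Cl] = 2.6 × e^(-3.3)
Step 4: [C₂H₅Cl] = 2.6 × 0.0368832 = 0.0959 M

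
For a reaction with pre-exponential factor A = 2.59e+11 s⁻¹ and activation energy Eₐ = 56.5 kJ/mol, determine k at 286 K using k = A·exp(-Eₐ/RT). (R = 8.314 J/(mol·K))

1.24e+01 s⁻¹

Step 1: Use the Arrhenius equation: k = A × exp(-Eₐ/RT)
Step 2: Convert Eₐ to J/mol: 56.5 kJ/mol = 56500 J/mol
Step 3: Calculate the exponent: -Eₐ/(RT) = -56500/(8.314 × 286) = -23.76142
Step 4: k = 2.59e+11 × exp(-23.76142)
Step 5: k = 2.59e+11 × 4.79233e-11 = 1.2412e+01 s⁻¹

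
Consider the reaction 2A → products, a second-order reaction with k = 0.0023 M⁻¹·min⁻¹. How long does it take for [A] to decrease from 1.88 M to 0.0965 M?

4274 min

Step 1: For second-order: t = (1/[A] - 1/[A]₀)/k
Step 2: t = (1/0.0965 - 1/1.88)/0.0023
Step 3: t = (10.36 - 0.5319)/0.0023
Step 4: t = 9.831/0.0023 = 4274 min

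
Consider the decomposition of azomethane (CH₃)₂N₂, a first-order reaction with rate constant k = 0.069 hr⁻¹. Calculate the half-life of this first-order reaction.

10.05 hr

Step 1: For a first-order reaction, t₁/₂ = ln(2)/k
Step 2: t₁/₂ = ln(2)/0.069
Step 3: t₁/₂ = 0.6931/0.069 = 10.05 hr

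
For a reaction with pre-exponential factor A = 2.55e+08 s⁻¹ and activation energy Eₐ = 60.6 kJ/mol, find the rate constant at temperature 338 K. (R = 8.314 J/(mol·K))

1.10e-01 s⁻¹

Step 1: Use the Arrhenius equation: k = A × exp(-Eₐ/RT)
Step 2: Convert Eₐ to J/mol: 60.6 kJ/mol = 60600 J/mol
Step 3: Calculate the exponent: -Eₐ/(RT) = -60600/(8.314 × 338) = -21.56482
Step 4: k = 2.55e+08 × exp(-21.56482)
Step 5: k = 2.55e+08 × 4.31040e-10 = 1.0992e-01 s⁻¹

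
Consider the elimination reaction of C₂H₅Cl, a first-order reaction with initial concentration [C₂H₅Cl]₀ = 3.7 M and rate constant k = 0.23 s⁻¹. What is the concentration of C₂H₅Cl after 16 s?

0.09333 M

Step 1: For a first-order reaction: [C₂H₅Cl] = [C₂H₅Cl]₀ × e^(-kt)
Step 2: [C₂H₅Cl] = 3.7 × e^(-0.23 × 16)
Step 3: [C₂H₅Cl] = 3.7 × e^(-3.68)
Step 4: [C₂H₅Cl] = 3.7 × 0.025223 = 0.09333 M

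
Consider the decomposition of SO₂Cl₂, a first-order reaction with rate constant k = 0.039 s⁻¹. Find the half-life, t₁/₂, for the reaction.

17.77 s

Step 1: For a first-order reaction, t₁/₂ = ln(2)/k
Step 2: t₁/₂ = ln(2)/0.039
Step 3: t₁/₂ = 0.6931/0.039 = 17.77 s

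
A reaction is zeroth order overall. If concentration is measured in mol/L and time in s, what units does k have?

mol/L·s⁻¹

Step 1: For overall order n, rate = k × (concentration)^n.
Step 2: Rate has units mol/L·s⁻¹; concentration term has units (mol/L)^0.
Step 3: k = rate / (concentration)^n, so units of k = (mol/L)^(1-0)·s⁻¹ = mol/L·s⁻¹.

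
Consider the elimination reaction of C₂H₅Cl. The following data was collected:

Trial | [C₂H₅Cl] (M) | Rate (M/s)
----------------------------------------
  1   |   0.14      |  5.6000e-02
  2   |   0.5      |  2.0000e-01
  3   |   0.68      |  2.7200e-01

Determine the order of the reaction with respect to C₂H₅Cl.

first order (1)

Step 1: Compare trials to find order n where rate₂/rate₁ = ([C₂H₅Cl]₂/[C₂H₅Cl]₁)^n
Step 2: rate₂/rate₁ = 2.0000e-01/5.6000e-02 = 3.571
Step 3: [C₂H₅Cl]₂/[C₂H₅Cl]₁ = 0.5/0.14 = 3.571
Step 4: n = ln(3.571)/ln(3.571) = 1.00 ≈ 1
Step 5: The reaction is first order in C₂H₅Cl.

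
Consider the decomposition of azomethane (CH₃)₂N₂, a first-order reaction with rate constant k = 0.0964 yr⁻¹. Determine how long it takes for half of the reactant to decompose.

7.19 yr

Step 1: For a first-order reaction, t₁/₂ = ln(2)/k
Step 2: t₁/₂ = ln(2)/0.0964
Step 3: t₁/₂ = 0.6931/0.0964 = 7.19 yr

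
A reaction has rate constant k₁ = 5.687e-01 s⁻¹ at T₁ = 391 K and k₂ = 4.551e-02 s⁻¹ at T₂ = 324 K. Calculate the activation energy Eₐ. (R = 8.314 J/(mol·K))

39.7 kJ/mol

Step 1: Use the two-temperature Arrhenius form: ln(k₂/k₁) = -Eₐ/R × (1/T₂ - 1/T₁)
Step 2: ln(k₂/k₁) = ln(4.551e-02/5.687e-01) = ln(0.0800246) = -2.52542
Step 3: 1/T₂ - 1/T₁ = 1/324 - 1/391 = 5.288750e-04 K⁻¹
Step 4: Eₐ = -R × ln(k₂/k₁) / (1/T₂ - 1/T₁) = -8.314 × -2.52542 / 5.288750e-04
Step 5: Eₐ = 3.9700e+04 J/mol = 39.7 kJ/mol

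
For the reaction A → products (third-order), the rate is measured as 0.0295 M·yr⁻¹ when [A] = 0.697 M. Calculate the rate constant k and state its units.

0.08712 M⁻²·yr⁻¹

Step 1: rate = k[A]^3, so k = rate / [A]^3.
Step 2: k = 0.0295 / (0.697)^3 = 0.0295 / 0.3386.
Step 3: k = 0.08712 M⁻²·yr⁻¹.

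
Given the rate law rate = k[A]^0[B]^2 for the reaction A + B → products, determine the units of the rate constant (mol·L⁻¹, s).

(mol·L⁻¹)⁻¹·s⁻¹

Step 1: Overall order = 0 + 2 = 2.
Step 2: rate has units mol·L⁻¹·s⁻¹; [A]^0[B]^2 has units (mol·L⁻¹)^2.
Step 3: k = rate/([A]^0[B]^2), so units of k = (mol·L⁻¹)^(1-2)·s⁻¹ = (mol·L⁻¹)⁻¹·s⁻¹.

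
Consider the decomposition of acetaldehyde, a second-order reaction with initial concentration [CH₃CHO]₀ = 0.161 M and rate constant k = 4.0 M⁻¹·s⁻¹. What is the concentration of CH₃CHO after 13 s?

0.01718 M

Step 1: For a second-order reaction: 1/[CH₃CHO] = 1/[CH₃CHO]₀ + kt
Step 2: 1/[CH₃CHO] = 1/0.161 + 4.0 × 13
Step 3: 1/[CH₃CHO] = 6.211 + 52 = 58.21
Step 4: [CH₃CHO] = 1/58.21 = 0.01718 M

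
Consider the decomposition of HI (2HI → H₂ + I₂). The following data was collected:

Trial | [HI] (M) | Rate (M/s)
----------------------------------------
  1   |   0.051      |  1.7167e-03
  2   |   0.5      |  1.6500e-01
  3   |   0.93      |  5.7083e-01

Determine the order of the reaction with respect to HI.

second order (2)

Step 1: Compare trials to find order n where rate₂/rate₁ = ([HI]₂/[HI]₁)^n
Step 2: rate₂/rate₁ = 1.6500e-01/1.7167e-03 = 96.12
Step 3: [HI]₂/[HI]₁ = 0.5/0.051 = 9.804
Step 4: n = ln(96.12)/ln(9.804) = 2.00 ≈ 2
Step 5: The reaction is second order in HI.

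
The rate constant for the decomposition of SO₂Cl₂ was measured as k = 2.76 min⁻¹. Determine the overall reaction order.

first order (1)

Step 1: The units of k for an nth-order reaction are (concentration)^(1-n)·(time)⁻¹.
Step 2: Here k has units min⁻¹, so the concentration exponent is 0.
Step 3: 1 - n = 0 ⇒ n = 1. The reaction is first order.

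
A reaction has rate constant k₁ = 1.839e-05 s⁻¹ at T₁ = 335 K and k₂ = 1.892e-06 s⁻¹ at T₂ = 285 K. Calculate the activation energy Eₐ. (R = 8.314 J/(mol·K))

36.1 kJ/mol

Step 1: Use the two-temperature Arrhenius form: ln(k₂/k₁) = -Eₐ/R × (1/T₂ - 1/T₁)
Step 2: ln(k₂/k₁) = ln(1.892e-06/1.839e-05) = ln(0.102882) = -2.27417
Step 3: 1/T₂ - 1/T₁ = 1/285 - 1/335 = 5.236973e-04 K⁻¹
Step 4: Eₐ = -R × ln(k₂/k₁) / (1/T₂ - 1/T₁) = -8.314 × -2.27417 / 5.236973e-04
Step 5: Eₐ = 3.6104e+04 J/mol = 36.1 kJ/mol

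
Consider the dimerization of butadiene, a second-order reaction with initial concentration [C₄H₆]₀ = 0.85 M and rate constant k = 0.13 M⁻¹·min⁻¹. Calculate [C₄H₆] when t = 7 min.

0.4793 M

Step 1: For a second-order reaction: 1/[C₄H₆] = 1/[C₄H₆]₀ + kt
Step 2: 1/[C₄H₆] = 1/0.85 + 0.13 × 7
Step 3: 1/[C₄H₆] = 1.176 + 0.91 = 2.086
Step 4: [C₄H₆] = 1/2.086 = 0.4793 M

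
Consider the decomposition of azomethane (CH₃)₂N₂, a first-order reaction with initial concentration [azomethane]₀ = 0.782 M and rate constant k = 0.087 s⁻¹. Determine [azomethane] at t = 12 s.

0.2753 M

Step 1: For a first-order reaction: [azomethane] = [azomethane]₀ × e^(-kt)
Step 2: [azomethane] = 0.782 × e^(-0.087 × 12)
Step 3: [azomethane] = 0.782 × e^(-1.044)
Step 4: [azomethane] = 0.782 × 0.352044 = 0.2753 M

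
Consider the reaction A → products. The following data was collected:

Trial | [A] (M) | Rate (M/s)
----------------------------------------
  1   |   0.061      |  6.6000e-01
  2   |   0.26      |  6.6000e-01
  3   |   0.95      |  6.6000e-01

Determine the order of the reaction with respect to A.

zeroth order (0)

Step 1: Compare trials - when concentration changes, rate stays constant.
Step 2: rate₂/rate₁ = 6.6000e-01/6.6000e-01 = 1
Step 3: [A]₂/[A]₁ = 0.26/0.061 = 4.262
Step 4: Since rate ratio ≈ (conc ratio)^0, the reaction is zeroth order.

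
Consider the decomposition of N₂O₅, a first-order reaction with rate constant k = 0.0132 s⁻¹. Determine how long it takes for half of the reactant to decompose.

52.51 s

Step 1: For a first-order reaction, t₁/₂ = ln(2)/k
Step 2: t₁/₂ = ln(2)/0.0132
Step 3: t₁/₂ = 0.6931/0.0132 = 52.51 s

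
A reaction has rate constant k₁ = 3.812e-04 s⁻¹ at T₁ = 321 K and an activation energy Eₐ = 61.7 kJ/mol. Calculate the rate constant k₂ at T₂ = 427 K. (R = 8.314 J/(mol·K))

1.185e-01 s⁻¹

Step 1: Use the two-temperature Arrhenius form: ln(k₂/k₁) = -Eₐ/R × (1/T₂ - 1/T₁)
Step 2: Convert Eₐ to J/mol: 61.7 kJ/mol = 61700 J/mol
Step 3: 1/T₂ - 1/T₁ = 1/427 - 1/321 = -7.733444e-04 K⁻¹
Step 4: ln(k₂/k₁) = -61700/8.314 × -7.733444e-04 = 5.73916
Step 5: k₂ = k₁ × exp(5.73916) = 3.812e-04 × 3.10803e+02 = 1.185e-01 s⁻¹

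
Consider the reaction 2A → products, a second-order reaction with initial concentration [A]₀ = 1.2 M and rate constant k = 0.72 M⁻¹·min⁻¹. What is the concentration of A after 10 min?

0.1245 M

Step 1: For a second-order reaction: 1/[A] = 1/[A]₀ + kt
Step 2: 1/[A] = 1/1.2 + 0.72 × 10
Step 3: 1/[A] = 0.8333 + 7.2 = 8.033
Step 4: [A] = 1/8.033 = 0.1245 M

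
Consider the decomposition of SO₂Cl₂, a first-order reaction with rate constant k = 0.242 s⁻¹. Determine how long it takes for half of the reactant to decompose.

2.864 s

Step 1: For a first-order reaction, t₁/₂ = ln(2)/k
Step 2: t₁/₂ = ln(2)/0.242
Step 3: t₁/₂ = 0.6931/0.242 = 2.864 s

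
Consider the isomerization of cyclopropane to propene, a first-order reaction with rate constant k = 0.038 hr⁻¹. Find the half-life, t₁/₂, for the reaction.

18.24 hr

Step 1: For a first-order reaction, t₁/₂ = ln(2)/k
Step 2: t₁/₂ = ln(2)/0.038
Step 3: t₁/₂ = 0.6931/0.038 = 18.24 hr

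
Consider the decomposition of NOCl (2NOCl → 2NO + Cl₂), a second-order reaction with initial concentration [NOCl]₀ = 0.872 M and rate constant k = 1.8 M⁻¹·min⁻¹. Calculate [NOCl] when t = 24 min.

0.02255 M

Step 1: For a second-order reaction: 1/[NOCl] = 1/[NOCl]₀ + kt
Step 2: 1/[NOCl] = 1/0.872 + 1.8 × 24
Step 3: 1/[NOCl] = 1.147 + 43.2 = 44.35
Step 4: [NOCl] = 1/44.35 = 0.02255 M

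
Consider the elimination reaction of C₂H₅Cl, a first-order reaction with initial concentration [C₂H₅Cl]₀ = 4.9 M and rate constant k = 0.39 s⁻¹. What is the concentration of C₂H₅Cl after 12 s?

0.04547 M

Step 1: For a first-order reaction: [C₂H₅Cl] = [C₂H₅Cl]₀ × e^(-kt)
Step 2: [C₂H₅Cl] = 4.9 × e^(-0.39 × 12)
Step 3: [C₂H₅Cl] = 4.9 × e^(-4.68)
Step 4: [C₂H₅Cl] = 4.9 × 0.00927901 = 0.04547 M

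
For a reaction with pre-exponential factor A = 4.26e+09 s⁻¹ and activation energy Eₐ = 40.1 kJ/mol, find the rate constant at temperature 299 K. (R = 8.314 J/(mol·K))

4.21e+02 s⁻¹

Step 1: Use the Arrhenius equation: k = A × exp(-Eₐ/RT)
Step 2: Convert Eₐ to J/mol: 40.1 kJ/mol = 40100 J/mol
Step 3: Calculate the exponent: -Eₐ/(RT) = -40100/(8.314 × 299) = -16.13107
Step 4: k = 4.26e+09 × exp(-16.13107)
Step 5: k = 4.26e+09 × 9.87109e-08 = 4.2051e+02 s⁻¹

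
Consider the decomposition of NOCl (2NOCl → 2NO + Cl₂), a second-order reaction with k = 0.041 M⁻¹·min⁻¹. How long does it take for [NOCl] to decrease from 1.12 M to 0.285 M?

63.8 min

Step 1: For second-order: t = (1/[NOCl] - 1/[NOCl]₀)/k
Step 2: t = (1/0.285 - 1/1.12)/0.041
Step 3: t = (3.509 - 0.8929)/0.041
Step 4: t = 2.616/0.041 = 63.8 min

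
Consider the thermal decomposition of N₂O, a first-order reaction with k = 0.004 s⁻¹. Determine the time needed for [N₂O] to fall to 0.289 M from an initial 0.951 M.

297.8 s

Step 1: For first-order: t = ln([N₂O]₀/[N₂O])/k
Step 2: t = ln(0.951/0.289)/0.004
Step 3: t = ln(3.291)/0.004
Step 4: t = 1.191/0.004 = 297.8 s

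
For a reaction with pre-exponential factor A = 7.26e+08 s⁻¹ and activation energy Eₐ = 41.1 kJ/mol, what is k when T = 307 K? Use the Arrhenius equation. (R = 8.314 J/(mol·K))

7.37e+01 s⁻¹

Step 1: Use the Arrhenius equation: k = A × exp(-Eₐ/RT)
Step 2: Convert Eₐ to J/mol: 41.1 kJ/mol = 41100 J/mol
Step 3: Calculate the exponent: -Eₐ/(RT) = -41100/(8.314 × 307) = -16.10250
Step 4: k = 7.26e+08 × exp(-16.10250)
Step 5: k = 7.26e+08 × 1.01572e-07 = 7.3741e+01 s⁻¹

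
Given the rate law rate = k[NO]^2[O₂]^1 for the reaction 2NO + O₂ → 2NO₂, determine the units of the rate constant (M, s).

M⁻²·s⁻¹

Step 1: Overall order = 2 + 1 = 3.
Step 2: rate has units M·s⁻¹; [NO]^2[O₂]^1 has units M^3.
Step 3: k = rate/([NO]^2[O₂]^1), so units of k = M^(1-3)·s⁻¹ = M⁻²·s⁻¹.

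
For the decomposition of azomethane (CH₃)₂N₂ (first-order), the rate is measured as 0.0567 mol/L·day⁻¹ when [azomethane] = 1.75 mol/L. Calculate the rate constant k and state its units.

0.0324 day⁻¹

Step 1: rate = k[azomethane]^1, so k = rate / [azomethane]^1.
Step 2: k = 0.0567 / (1.75)^1 = 0.0567 / 1.75.
Step 3: k = 0.0324 day⁻¹.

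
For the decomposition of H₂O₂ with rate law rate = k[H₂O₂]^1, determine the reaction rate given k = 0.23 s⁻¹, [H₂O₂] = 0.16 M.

0.0368 M/s

Step 1: Identify the rate law: rate = k[H₂O₂]^1
Step 2: Substitute values: rate = 0.23 × (0.16)^1
Step 3: Calculate: rate = 0.23 × 0.16 = 0.0368 M/s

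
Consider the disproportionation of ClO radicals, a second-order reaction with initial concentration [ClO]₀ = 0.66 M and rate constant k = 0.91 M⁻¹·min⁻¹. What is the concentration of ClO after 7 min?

0.1268 M

Step 1: For a second-order reaction: 1/[ClO] = 1/[ClO]₀ + kt
Step 2: 1/[ClO] = 1/0.66 + 0.91 × 7
Step 3: 1/[ClO] = 1.515 + 6.37 = 7.885
Step 4: [ClO] = 1/7.885 = 0.1268 M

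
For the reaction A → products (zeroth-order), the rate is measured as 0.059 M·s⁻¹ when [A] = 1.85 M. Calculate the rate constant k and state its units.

0.059 M·s⁻¹

Step 1: For a zeroth-order reaction, rate = k (independent of concentration).
Step 2: k = rate = 0.059 M·s⁻¹.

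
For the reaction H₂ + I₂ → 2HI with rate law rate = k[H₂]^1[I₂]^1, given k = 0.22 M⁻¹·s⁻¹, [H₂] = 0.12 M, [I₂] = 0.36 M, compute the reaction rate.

0.009504 M/s

Step 1: The rate law is rate = k[H₂]^1[I₂]^1
Step 2: Substitute: rate = 0.22 × (0.12)^1 × (0.36)^1
Step 3: rate = 0.22 × 0.12 × 0.36 = 0.009504 M/s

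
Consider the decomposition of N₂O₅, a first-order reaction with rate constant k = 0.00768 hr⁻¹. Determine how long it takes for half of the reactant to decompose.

90.25 hr

Step 1: For a first-order reaction, t₁/₂ = ln(2)/k
Step 2: t₁/₂ = ln(2)/0.00768
Step 3: t₁/₂ = 0.6931/0.00768 = 90.25 hr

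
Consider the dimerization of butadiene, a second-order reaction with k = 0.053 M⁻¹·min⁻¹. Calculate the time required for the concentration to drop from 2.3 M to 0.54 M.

26.74 min

Step 1: For second-order: t = (1/[C₄H₆] - 1/[C₄H₆]₀)/k
Step 2: t = (1/0.54 - 1/2.3)/0.053
Step 3: t = (1.852 - 0.4348)/0.053
Step 4: t = 1.417/0.053 = 26.74 min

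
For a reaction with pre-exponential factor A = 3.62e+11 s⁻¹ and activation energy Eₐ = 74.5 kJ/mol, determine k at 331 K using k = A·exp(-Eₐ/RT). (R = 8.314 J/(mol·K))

6.33e-01 s⁻¹

Step 1: Use the Arrhenius equation: k = A × exp(-Eₐ/RT)
Step 2: Convert Eₐ to J/mol: 74.5 kJ/mol = 74500 J/mol
Step 3: Calculate the exponent: -Eₐ/(RT) = -74500/(8.314 × 331) = -27.07187
Step 4: k = 3.62e+11 × exp(-27.07187)
Step 5: k = 3.62e+11 × 1.74919e-12 = 6.3321e-01 s⁻¹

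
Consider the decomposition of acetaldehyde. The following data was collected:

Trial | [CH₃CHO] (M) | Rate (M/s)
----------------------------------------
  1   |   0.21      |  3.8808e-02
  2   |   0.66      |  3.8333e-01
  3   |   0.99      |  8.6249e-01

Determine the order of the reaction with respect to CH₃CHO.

second order (2)

Step 1: Compare trials to find order n where rate₂/rate₁ = ([CH₃CHO]₂/[CH₃CHO]₁)^n
Step 2: rate₂/rate₁ = 3.8333e-01/3.8808e-02 = 9.878
Step 3: [CH₃CHO]₂/[CH₃CHO]₁ = 0.66/0.21 = 3.143
Step 4: n = ln(9.878)/ln(3.143) = 2.00 ≈ 2
Step 5: The reaction is second order in CH₃CHO.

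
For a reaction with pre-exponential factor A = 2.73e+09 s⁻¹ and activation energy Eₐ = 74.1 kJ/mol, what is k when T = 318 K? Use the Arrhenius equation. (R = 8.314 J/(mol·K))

1.84e-03 s⁻¹

Step 1: Use the Arrhenius equation: k = A × exp(-Eₐ/RT)
Step 2: Convert Eₐ to J/mol: 74.1 kJ/mol = 74100 J/mol
Step 3: Calculate the exponent: -Eₐ/(RT) = -74100/(8.314 × 318) = -28.02729
Step 4: k = 2.73e+09 × exp(-28.02729)
Step 5: k = 2.73e+09 × 6.72826e-13 = 1.8368e-03 s⁻¹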